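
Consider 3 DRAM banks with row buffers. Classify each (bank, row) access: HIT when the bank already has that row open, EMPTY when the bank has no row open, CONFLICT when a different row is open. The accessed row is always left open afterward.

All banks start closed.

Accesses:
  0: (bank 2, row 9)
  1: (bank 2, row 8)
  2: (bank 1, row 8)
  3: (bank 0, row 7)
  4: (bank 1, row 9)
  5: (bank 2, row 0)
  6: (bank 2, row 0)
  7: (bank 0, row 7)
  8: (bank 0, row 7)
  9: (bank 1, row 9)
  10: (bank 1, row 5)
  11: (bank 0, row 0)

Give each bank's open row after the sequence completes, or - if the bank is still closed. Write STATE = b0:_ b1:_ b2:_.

STATE = b0:0 b1:5 b2:0

#0 (2,9) E
#1 (2,8) C  (was 9)
#2 (1,8) E
#3 (0,7) E
#4 (1,9) C  (was 8)
#5 (2,0) C  (was 8)
#6 (2,0) H  (was 0)
#7 (0,7) H  (was 7)
#8 (0,7) H  (was 7)
#9 (1,9) H  (was 9)
#10 (1,5) C  (was 9)
#11 (0,0) C  (was 7)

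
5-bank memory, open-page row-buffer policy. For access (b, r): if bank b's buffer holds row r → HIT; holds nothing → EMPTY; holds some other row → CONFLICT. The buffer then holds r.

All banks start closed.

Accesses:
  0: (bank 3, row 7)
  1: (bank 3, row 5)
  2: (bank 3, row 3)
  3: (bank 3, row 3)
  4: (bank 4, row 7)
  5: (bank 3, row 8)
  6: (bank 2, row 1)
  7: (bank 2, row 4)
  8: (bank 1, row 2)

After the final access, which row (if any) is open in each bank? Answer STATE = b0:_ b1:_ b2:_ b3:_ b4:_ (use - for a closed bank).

0: bank 3 row 7 — prev None → EMPTY
1: bank 3 row 5 — prev 7 → CONFLICT
2: bank 3 row 3 — prev 5 → CONFLICT
3: bank 3 row 3 — prev 3 → HIT
4: bank 4 row 7 — prev None → EMPTY
5: bank 3 row 8 — prev 3 → CONFLICT
6: bank 2 row 1 — prev None → EMPTY
7: bank 2 row 4 — prev 1 → CONFLICT
8: bank 1 row 2 — prev None → EMPTY

STATE = b0:- b1:2 b2:4 b3:8 b4:7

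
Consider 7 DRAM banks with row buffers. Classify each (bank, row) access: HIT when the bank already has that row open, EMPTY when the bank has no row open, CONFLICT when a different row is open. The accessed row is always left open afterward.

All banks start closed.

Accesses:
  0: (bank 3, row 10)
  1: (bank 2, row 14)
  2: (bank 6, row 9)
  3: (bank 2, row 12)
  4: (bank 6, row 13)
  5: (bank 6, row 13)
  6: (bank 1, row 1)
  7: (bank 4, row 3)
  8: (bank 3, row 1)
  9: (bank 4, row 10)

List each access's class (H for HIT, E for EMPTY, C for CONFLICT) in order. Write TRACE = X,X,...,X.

step 0: bank3 None->10 [EMPTY]
step 1: bank2 None->14 [EMPTY]
step 2: bank6 None->9 [EMPTY]
step 3: bank2 14->12 [CONFLICT]
step 4: bank6 9->13 [CONFLICT]
step 5: bank6 13->13 [HIT]
step 6: bank1 None->1 [EMPTY]
step 7: bank4 None->3 [EMPTY]
step 8: bank3 10->1 [CONFLICT]
step 9: bank4 3->10 [CONFLICT]

TRACE = E,E,E,C,C,H,E,E,C,C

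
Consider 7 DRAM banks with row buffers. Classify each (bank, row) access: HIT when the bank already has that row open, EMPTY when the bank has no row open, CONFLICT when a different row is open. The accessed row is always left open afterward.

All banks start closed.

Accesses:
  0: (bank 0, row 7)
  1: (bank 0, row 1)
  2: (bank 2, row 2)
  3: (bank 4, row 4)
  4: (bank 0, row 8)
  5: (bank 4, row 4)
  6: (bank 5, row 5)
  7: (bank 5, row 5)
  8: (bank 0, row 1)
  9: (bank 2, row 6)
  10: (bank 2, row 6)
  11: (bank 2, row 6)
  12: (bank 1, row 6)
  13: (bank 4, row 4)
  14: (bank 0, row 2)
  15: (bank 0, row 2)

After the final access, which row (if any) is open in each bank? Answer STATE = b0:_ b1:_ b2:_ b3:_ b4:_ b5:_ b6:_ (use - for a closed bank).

step 0: bank0 None->7 [EMPTY]
step 1: bank0 7->1 [CONFLICT]
step 2: bank2 None->2 [EMPTY]
step 3: bank4 None->4 [EMPTY]
step 4: bank0 1->8 [CONFLICT]
step 5: bank4 4->4 [HIT]
step 6: bank5 None->5 [EMPTY]
step 7: bank5 5->5 [HIT]
step 8: bank0 8->1 [CONFLICT]
step 9: bank2 2->6 [CONFLICT]
step 10: bank2 6->6 [HIT]
step 11: bank2 6->6 [HIT]
step 12: bank1 None->6 [EMPTY]
step 13: bank4 4->4 [HIT]
step 14: bank0 1->2 [CONFLICT]
step 15: bank0 2->2 [HIT]

STATE = b0:2 b1:6 b2:6 b3:- b4:4 b5:5 b6:-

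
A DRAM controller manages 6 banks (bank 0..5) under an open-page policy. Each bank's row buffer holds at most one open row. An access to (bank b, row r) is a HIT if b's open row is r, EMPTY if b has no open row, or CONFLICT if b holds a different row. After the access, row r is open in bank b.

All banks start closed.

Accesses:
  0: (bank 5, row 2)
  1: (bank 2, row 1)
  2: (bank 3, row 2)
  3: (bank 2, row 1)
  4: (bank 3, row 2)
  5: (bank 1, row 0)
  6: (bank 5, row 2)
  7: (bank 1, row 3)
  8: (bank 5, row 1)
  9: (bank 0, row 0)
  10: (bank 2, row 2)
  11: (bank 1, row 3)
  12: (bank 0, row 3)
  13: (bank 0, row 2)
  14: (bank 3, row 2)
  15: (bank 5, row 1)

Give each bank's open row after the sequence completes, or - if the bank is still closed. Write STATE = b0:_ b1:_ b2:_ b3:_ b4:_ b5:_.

STATE = b0:2 b1:3 b2:2 b3:2 b4:- b5:1

0: bank 5 row 2 — prev None → EMPTY
1: bank 2 row 1 — prev None → EMPTY
2: bank 3 row 2 — prev None → EMPTY
3: bank 2 row 1 — prev 1 → HIT
4: bank 3 row 2 — prev 2 → HIT
5: bank 1 row 0 — prev None → EMPTY
6: bank 5 row 2 — prev 2 → HIT
7: bank 1 row 3 — prev 0 → CONFLICT
8: bank 5 row 1 — prev 2 → CONFLICT
9: bank 0 row 0 — prev None → EMPTY
10: bank 2 row 2 — prev 1 → CONFLICT
11: bank 1 row 3 — prev 3 → HIT
12: bank 0 row 3 — prev 0 → CONFLICT
13: bank 0 row 2 — prev 3 → CONFLICT
14: bank 3 row 2 — prev 2 → HIT
15: bank 5 row 1 — prev 1 → HIT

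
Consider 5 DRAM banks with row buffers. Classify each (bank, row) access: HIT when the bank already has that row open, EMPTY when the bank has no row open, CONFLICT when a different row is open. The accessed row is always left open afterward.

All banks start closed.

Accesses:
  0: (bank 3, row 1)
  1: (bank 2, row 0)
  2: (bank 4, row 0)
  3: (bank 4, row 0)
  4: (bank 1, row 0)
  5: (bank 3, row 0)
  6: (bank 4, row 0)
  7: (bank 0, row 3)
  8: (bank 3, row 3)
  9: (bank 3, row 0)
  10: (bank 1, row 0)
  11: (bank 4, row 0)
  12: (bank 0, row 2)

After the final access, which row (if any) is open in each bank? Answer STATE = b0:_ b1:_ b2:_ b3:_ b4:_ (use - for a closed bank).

step 0: bank3 None->1 [EMPTY]
step 1: bank2 None->0 [EMPTY]
step 2: bank4 None->0 [EMPTY]
step 3: bank4 0->0 [HIT]
step 4: bank1 None->0 [EMPTY]
step 5: bank3 1->0 [CONFLICT]
step 6: bank4 0->0 [HIT]
step 7: bank0 None->3 [EMPTY]
step 8: bank3 0->3 [CONFLICT]
step 9: bank3 3->0 [CONFLICT]
step 10: bank1 0->0 [HIT]
step 11: bank4 0->0 [HIT]
step 12: bank0 3->2 [CONFLICT]

STATE = b0:2 b1:0 b2:0 b3:0 b4:0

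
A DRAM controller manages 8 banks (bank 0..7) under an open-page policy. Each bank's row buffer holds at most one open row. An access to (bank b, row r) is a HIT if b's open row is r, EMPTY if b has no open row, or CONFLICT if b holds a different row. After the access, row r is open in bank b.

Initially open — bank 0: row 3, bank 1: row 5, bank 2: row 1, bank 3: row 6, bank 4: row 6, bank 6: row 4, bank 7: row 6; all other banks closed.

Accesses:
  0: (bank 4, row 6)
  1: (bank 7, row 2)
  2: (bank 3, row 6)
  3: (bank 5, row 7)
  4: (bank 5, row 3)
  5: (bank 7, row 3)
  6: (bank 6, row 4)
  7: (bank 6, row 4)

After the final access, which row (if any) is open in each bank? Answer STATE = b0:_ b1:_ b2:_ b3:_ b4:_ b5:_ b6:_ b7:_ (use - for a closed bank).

STATE = b0:3 b1:5 b2:1 b3:6 b4:6 b5:3 b6:4 b7:3

step 0: bank4 6->6 [HIT]
step 1: bank7 6->2 [CONFLICT]
step 2: bank3 6->6 [HIT]
step 3: bank5 None->7 [EMPTY]
step 4: bank5 7->3 [CONFLICT]
step 5: bank7 2->3 [CONFLICT]
step 6: bank6 4->4 [HIT]
step 7: bank6 4->4 [HIT]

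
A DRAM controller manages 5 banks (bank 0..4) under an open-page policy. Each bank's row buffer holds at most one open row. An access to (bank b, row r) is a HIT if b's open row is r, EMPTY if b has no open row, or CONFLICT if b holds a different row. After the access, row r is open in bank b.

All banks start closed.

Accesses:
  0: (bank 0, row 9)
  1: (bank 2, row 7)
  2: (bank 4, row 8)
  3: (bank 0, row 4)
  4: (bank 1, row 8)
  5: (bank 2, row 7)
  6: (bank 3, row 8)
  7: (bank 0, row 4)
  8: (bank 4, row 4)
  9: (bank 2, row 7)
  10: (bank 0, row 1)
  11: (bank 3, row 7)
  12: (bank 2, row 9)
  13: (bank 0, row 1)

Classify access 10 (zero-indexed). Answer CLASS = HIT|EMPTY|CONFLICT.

#0 (0,9) E
#1 (2,7) E
#2 (4,8) E
#3 (0,4) C  (was 9)
#4 (1,8) E
#5 (2,7) H  (was 7)
#6 (3,8) E
#7 (0,4) H  (was 4)
#8 (4,4) C  (was 8)
#9 (2,7) H  (was 7)
#10 (0,1) C  (was 4)
#11 (3,7) C  (was 8)
#12 (2,9) C  (was 7)
#13 (0,1) H  (was 1)

CLASS = CONFLICT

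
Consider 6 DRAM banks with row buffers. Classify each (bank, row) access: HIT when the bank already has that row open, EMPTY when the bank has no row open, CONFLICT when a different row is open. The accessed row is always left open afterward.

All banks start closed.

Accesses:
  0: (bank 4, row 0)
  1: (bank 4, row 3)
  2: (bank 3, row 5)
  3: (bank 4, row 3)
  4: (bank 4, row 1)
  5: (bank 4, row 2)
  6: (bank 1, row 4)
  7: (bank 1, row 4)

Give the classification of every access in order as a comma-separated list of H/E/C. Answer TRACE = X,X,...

TRACE = E,C,E,H,C,C,E,H

#0 (4,0) E
#1 (4,3) C  (was 0)
#2 (3,5) E
#3 (4,3) H  (was 3)
#4 (4,1) C  (was 3)
#5 (4,2) C  (was 1)
#6 (1,4) E
#7 (1,4) H  (was 4)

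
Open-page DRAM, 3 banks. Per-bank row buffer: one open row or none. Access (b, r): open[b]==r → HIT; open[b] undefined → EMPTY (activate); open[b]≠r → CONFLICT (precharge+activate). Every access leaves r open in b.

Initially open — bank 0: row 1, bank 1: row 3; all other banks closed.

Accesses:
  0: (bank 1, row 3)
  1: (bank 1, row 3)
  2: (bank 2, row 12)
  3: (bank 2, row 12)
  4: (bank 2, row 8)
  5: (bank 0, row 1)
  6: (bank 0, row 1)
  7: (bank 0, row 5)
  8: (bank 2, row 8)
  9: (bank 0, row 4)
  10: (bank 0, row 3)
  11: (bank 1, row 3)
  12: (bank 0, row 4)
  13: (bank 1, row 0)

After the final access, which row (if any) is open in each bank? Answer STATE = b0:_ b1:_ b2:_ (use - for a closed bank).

0: bank 1 row 3 — prev 3 → HIT
1: bank 1 row 3 — prev 3 → HIT
2: bank 2 row 12 — prev None → EMPTY
3: bank 2 row 12 — prev 12 → HIT
4: bank 2 row 8 — prev 12 → CONFLICT
5: bank 0 row 1 — prev 1 → HIT
6: bank 0 row 1 — prev 1 → HIT
7: bank 0 row 5 — prev 1 → CONFLICT
8: bank 2 row 8 — prev 8 → HIT
9: bank 0 row 4 — prev 5 → CONFLICT
10: bank 0 row 3 — prev 4 → CONFLICT
11: bank 1 row 3 — prev 3 → HIT
12: bank 0 row 4 — prev 3 → CONFLICT
13: bank 1 row 0 — prev 3 → CONFLICT

STATE = b0:4 b1:0 b2:8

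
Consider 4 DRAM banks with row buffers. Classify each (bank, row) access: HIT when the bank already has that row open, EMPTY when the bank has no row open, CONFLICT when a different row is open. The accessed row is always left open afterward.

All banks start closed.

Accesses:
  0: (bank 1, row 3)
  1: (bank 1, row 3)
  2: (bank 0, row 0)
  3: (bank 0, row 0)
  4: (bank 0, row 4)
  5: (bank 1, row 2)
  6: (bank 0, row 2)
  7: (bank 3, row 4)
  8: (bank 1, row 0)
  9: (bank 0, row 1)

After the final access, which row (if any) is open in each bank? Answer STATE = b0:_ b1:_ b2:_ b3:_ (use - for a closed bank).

step 0: bank1 None->3 [EMPTY]
step 1: bank1 3->3 [HIT]
step 2: bank0 None->0 [EMPTY]
step 3: bank0 0->0 [HIT]
step 4: bank0 0->4 [CONFLICT]
step 5: bank1 3->2 [CONFLICT]
step 6: bank0 4->2 [CONFLICT]
step 7: bank3 None->4 [EMPTY]
step 8: bank1 2->0 [CONFLICT]
step 9: bank0 2->1 [CONFLICT]

STATE = b0:1 b1:0 b2:- b3:4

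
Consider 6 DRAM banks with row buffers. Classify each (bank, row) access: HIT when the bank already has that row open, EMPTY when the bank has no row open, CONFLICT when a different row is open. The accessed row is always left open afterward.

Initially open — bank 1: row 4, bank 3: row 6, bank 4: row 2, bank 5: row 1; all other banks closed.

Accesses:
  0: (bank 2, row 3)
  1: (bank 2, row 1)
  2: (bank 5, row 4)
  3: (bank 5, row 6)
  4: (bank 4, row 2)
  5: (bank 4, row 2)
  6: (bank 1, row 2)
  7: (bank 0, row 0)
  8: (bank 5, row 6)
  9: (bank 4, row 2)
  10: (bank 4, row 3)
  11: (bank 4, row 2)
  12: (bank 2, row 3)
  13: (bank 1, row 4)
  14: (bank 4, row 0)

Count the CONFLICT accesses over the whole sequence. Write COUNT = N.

0: bank 2 row 3 — prev None → EMPTY
1: bank 2 row 1 — prev 3 → CONFLICT
2: bank 5 row 4 — prev 1 → CONFLICT
3: bank 5 row 6 — prev 4 → CONFLICT
4: bank 4 row 2 — prev 2 → HIT
5: bank 4 row 2 — prev 2 → HIT
6: bank 1 row 2 — prev 4 → CONFLICT
7: bank 0 row 0 — prev None → EMPTY
8: bank 5 row 6 — prev 6 → HIT
9: bank 4 row 2 — prev 2 → HIT
10: bank 4 row 3 — prev 2 → CONFLICT
11: bank 4 row 2 — prev 3 → CONFLICT
12: bank 2 row 3 — prev 1 → CONFLICT
13: bank 1 row 4 — prev 2 → CONFLICT
14: bank 4 row 0 — prev 2 → CONFLICT

COUNT = 9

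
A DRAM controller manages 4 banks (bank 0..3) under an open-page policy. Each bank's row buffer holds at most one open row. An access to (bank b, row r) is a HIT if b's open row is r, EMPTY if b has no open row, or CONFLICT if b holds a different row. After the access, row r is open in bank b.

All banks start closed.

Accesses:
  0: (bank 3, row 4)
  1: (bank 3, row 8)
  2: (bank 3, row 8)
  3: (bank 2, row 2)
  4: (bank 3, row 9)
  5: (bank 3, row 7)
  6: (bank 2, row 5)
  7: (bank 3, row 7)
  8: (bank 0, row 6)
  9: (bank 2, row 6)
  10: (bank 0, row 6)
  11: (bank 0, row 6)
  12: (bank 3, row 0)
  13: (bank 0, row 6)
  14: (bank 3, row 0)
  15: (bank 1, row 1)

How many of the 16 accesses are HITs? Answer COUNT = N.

0: bank 3 row 4 — prev None → EMPTY
1: bank 3 row 8 — prev 4 → CONFLICT
2: bank 3 row 8 — prev 8 → HIT
3: bank 2 row 2 — prev None → EMPTY
4: bank 3 row 9 — prev 8 → CONFLICT
5: bank 3 row 7 — prev 9 → CONFLICT
6: bank 2 row 5 — prev 2 → CONFLICT
7: bank 3 row 7 — prev 7 → HIT
8: bank 0 row 6 — prev None → EMPTY
9: bank 2 row 6 — prev 5 → CONFLICT
10: bank 0 row 6 — prev 6 → HIT
11: bank 0 row 6 — prev 6 → HIT
12: bank 3 row 0 — prev 7 → CONFLICT
13: bank 0 row 6 — prev 6 → HIT
14: bank 3 row 0 — prev 0 → HIT
15: bank 1 row 1 — prev None → EMPTY

COUNT = 6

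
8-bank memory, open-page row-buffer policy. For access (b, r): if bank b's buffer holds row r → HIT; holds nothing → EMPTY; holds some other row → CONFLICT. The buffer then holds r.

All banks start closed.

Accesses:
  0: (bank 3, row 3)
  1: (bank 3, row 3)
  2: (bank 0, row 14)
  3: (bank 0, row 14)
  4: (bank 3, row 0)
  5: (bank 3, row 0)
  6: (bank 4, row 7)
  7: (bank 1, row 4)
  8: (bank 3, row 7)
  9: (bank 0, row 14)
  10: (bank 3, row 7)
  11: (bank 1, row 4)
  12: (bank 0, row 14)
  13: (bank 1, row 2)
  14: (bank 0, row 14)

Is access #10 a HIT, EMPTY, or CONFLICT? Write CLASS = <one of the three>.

  [0] b3 r3: no row ⇒ E
  [1] b3 r3: had r3 ⇒ H
  [2] b0 r14: no row ⇒ E
  [3] b0 r14: had r14 ⇒ H
  [4] b3 r0: had r3 ⇒ C
  [5] b3 r0: had r0 ⇒ H
  [6] b4 r7: no row ⇒ E
  [7] b1 r4: no row ⇒ E
  [8] b3 r7: had r0 ⇒ C
  [9] b0 r14: had r14 ⇒ H
  [10] b3 r7: had r7 ⇒ H
  [11] b1 r4: had r4 ⇒ H
  [12] b0 r14: had r14 ⇒ H
  [13] b1 r2: had r4 ⇒ C
  [14] b0 r14: had r14 ⇒ H

CLASS = HIT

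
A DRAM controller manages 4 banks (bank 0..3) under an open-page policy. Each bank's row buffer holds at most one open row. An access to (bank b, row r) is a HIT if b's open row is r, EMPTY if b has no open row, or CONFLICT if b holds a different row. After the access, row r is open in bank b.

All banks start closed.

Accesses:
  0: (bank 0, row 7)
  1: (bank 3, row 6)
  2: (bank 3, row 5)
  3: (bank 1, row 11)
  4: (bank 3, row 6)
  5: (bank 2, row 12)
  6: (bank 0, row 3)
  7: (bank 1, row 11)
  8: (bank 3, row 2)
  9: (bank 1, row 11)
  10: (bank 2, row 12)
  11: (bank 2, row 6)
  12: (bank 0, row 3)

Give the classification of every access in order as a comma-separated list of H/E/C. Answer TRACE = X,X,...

#0 (0,7) E
#1 (3,6) E
#2 (3,5) C  (was 6)
#3 (1,11) E
#4 (3,6) C  (was 5)
#5 (2,12) E
#6 (0,3) C  (was 7)
#7 (1,11) H  (was 11)
#8 (3,2) C  (was 6)
#9 (1,11) H  (was 11)
#10 (2,12) H  (was 12)
#11 (2,6) C  (was 12)
#12 (0,3) H  (was 3)

TRACE = E,E,C,E,C,E,C,H,C,H,H,C,H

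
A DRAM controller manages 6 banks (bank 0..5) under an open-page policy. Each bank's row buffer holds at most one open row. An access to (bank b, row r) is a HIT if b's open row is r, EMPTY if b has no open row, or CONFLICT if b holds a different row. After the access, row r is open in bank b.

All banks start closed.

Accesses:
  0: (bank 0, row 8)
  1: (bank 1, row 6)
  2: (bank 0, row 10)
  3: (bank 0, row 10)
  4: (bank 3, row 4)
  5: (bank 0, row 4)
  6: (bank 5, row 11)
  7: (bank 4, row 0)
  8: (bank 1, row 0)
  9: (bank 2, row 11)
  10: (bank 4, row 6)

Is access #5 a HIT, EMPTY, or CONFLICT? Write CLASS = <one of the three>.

CLASS = CONFLICT

  [0] b0 r8: no row ⇒ E
  [1] b1 r6: no row ⇒ E
  [2] b0 r10: had r8 ⇒ C
  [3] b0 r10: had r10 ⇒ H
  [4] b3 r4: no row ⇒ E
  [5] b0 r4: had r10 ⇒ C
  [6] b5 r11: no row ⇒ E
  [7] b4 r0: no row ⇒ E
  [8] b1 r0: had r6 ⇒ C
  [9] b2 r11: no row ⇒ E
  [10] b4 r6: had r0 ⇒ C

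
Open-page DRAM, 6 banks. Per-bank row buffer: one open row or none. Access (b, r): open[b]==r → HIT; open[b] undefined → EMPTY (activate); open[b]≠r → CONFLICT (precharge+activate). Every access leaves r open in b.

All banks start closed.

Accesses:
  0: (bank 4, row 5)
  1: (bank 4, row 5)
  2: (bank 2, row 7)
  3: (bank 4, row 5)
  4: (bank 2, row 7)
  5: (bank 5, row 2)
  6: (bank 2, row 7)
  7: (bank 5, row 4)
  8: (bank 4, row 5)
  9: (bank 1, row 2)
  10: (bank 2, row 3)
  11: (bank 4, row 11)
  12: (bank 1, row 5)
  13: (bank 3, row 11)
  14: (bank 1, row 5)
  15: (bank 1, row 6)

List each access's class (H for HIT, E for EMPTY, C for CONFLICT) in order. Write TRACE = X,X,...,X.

TRACE = E,H,E,H,H,E,H,C,H,E,C,C,C,E,H,C

#0 (4,5) E
#1 (4,5) H  (was 5)
#2 (2,7) E
#3 (4,5) H  (was 5)
#4 (2,7) H  (was 7)
#5 (5,2) E
#6 (2,7) H  (was 7)
#7 (5,4) C  (was 2)
#8 (4,5) H  (was 5)
#9 (1,2) E
#10 (2,3) C  (was 7)
#11 (4,11) C  (was 5)
#12 (1,5) C  (was 2)
#13 (3,11) E
#14 (1,5) H  (was 5)
#15 (1,6) C  (was 5)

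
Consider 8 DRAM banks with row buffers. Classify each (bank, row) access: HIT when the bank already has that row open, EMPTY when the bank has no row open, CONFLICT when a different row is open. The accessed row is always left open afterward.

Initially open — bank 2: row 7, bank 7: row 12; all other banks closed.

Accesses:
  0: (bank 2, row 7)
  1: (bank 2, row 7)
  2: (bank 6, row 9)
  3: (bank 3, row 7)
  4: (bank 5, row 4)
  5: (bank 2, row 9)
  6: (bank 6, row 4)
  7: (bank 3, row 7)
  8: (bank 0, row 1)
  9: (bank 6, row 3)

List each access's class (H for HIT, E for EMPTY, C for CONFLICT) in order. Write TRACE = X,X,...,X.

step 0: bank2 7->7 [HIT]
step 1: bank2 7->7 [HIT]
step 2: bank6 None->9 [EMPTY]
step 3: bank3 None->7 [EMPTY]
step 4: bank5 None->4 [EMPTY]
step 5: bank2 7->9 [CONFLICT]
step 6: bank6 9->4 [CONFLICT]
step 7: bank3 7->7 [HIT]
step 8: bank0 None->1 [EMPTY]
step 9: bank6 4->3 [CONFLICT]

TRACE = H,H,E,E,E,C,C,H,E,C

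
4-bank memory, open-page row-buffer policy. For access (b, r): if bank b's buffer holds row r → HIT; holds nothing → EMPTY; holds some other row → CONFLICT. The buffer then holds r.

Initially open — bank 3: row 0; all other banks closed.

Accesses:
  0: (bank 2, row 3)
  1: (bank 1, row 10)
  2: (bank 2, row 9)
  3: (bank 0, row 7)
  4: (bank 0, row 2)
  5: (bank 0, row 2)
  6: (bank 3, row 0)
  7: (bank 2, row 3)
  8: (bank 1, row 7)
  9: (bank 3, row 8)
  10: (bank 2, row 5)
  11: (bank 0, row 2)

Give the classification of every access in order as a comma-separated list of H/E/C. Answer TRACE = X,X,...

TRACE = E,E,C,E,C,H,H,C,C,C,C,H

0: bank 2 row 3 — prev None → EMPTY
1: bank 1 row 10 — prev None → EMPTY
2: bank 2 row 9 — prev 3 → CONFLICT
3: bank 0 row 7 — prev None → EMPTY
4: bank 0 row 2 — prev 7 → CONFLICT
5: bank 0 row 2 — prev 2 → HIT
6: bank 3 row 0 — prev 0 → HIT
7: bank 2 row 3 — prev 9 → CONFLICT
8: bank 1 row 7 — prev 10 → CONFLICT
9: bank 3 row 8 — prev 0 → CONFLICT
10: bank 2 row 5 — prev 3 → CONFLICT
11: bank 0 row 2 — prev 2 → HIT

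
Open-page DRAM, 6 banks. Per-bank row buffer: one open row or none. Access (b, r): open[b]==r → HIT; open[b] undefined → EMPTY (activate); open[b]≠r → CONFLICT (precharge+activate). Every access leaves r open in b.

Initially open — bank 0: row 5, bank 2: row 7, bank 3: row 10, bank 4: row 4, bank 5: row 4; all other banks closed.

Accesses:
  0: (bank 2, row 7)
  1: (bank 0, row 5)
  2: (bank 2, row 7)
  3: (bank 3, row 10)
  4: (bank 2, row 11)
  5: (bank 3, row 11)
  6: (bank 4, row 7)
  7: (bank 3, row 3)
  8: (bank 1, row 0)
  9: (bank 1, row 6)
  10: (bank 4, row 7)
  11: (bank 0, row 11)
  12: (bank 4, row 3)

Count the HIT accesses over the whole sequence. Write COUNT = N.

  [0] b2 r7: had r7 ⇒ H
  [1] b0 r5: had r5 ⇒ H
  [2] b2 r7: had r7 ⇒ H
  [3] b3 r10: had r10 ⇒ H
  [4] b2 r11: had r7 ⇒ C
  [5] b3 r11: had r10 ⇒ C
  [6] b4 r7: had r4 ⇒ C
  [7] b3 r3: had r11 ⇒ C
  [8] b1 r0: no row ⇒ E
  [9] b1 r6: had r0 ⇒ C
  [10] b4 r7: had r7 ⇒ H
  [11] b0 r11: had r5 ⇒ C
  [12] b4 r3: had r7 ⇒ C

COUNT = 5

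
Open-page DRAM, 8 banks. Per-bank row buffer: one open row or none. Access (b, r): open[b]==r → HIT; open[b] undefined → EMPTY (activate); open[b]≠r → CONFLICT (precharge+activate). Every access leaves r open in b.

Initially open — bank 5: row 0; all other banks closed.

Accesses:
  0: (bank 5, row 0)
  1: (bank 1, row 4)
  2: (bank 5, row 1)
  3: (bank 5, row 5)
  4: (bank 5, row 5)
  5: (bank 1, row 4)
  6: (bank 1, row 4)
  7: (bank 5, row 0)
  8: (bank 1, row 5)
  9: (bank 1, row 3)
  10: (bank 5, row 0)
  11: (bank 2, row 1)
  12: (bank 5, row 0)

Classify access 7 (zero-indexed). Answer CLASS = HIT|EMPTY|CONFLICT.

CLASS = CONFLICT

step 0: bank5 0->0 [HIT]
step 1: bank1 None->4 [EMPTY]
step 2: bank5 0->1 [CONFLICT]
step 3: bank5 1->5 [CONFLICT]
step 4: bank5 5->5 [HIT]
step 5: bank1 4->4 [HIT]
step 6: bank1 4->4 [HIT]
step 7: bank5 5->0 [CONFLICT]
step 8: bank1 4->5 [CONFLICT]
step 9: bank1 5->3 [CONFLICT]
step 10: bank5 0->0 [HIT]
step 11: bank2 None->1 [EMPTY]
step 12: bank5 0->0 [HIT]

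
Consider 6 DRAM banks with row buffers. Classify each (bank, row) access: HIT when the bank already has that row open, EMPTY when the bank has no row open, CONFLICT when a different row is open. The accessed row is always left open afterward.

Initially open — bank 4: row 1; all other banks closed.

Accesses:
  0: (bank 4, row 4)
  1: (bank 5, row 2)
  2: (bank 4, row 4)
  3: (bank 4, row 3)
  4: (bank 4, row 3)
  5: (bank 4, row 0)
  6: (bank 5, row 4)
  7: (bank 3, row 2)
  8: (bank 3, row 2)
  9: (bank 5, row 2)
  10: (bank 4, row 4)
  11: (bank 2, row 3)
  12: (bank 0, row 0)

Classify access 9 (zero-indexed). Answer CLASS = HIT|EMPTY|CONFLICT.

CLASS = CONFLICT

0: bank 4 row 4 — prev 1 → CONFLICT
1: bank 5 row 2 — prev None → EMPTY
2: bank 4 row 4 — prev 4 → HIT
3: bank 4 row 3 — prev 4 → CONFLICT
4: bank 4 row 3 — prev 3 → HIT
5: bank 4 row 0 — prev 3 → CONFLICT
6: bank 5 row 4 — prev 2 → CONFLICT
7: bank 3 row 2 — prev None → EMPTY
8: bank 3 row 2 — prev 2 → HIT
9: bank 5 row 2 — prev 4 → CONFLICT
10: bank 4 row 4 — prev 0 → CONFLICT
11: bank 2 row 3 — prev None → EMPTY
12: bank 0 row 0 — prev None → EMPTY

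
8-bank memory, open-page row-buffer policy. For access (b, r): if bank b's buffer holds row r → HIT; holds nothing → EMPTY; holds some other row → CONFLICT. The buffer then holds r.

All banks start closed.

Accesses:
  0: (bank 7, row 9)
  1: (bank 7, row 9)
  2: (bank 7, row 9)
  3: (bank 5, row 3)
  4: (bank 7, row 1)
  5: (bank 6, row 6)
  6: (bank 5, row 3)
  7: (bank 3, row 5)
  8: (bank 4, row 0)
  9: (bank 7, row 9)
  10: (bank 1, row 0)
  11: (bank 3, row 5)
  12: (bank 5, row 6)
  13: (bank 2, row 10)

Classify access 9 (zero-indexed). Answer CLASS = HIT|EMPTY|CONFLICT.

#0 (7,9) E
#1 (7,9) H  (was 9)
#2 (7,9) H  (was 9)
#3 (5,3) E
#4 (7,1) C  (was 9)
#5 (6,6) E
#6 (5,3) H  (was 3)
#7 (3,5) E
#8 (4,0) E
#9 (7,9) C  (was 1)
#10 (1,0) E
#11 (3,5) H  (was 5)
#12 (5,6) C  (was 3)
#13 (2,10) E

CLASS = CONFLICT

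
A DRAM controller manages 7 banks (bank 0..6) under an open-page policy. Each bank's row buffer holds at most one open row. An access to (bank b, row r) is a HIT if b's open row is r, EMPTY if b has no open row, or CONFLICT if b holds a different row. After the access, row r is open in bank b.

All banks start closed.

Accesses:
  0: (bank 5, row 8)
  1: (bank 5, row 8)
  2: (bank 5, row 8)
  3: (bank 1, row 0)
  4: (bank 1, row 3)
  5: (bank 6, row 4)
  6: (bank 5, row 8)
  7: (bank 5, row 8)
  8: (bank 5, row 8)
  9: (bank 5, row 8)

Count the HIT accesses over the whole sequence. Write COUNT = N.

step 0: bank5 None->8 [EMPTY]
step 1: bank5 8->8 [HIT]
step 2: bank5 8->8 [HIT]
step 3: bank1 None->0 [EMPTY]
step 4: bank1 0->3 [CONFLICT]
step 5: bank6 None->4 [EMPTY]
step 6: bank5 8->8 [HIT]
step 7: bank5 8->8 [HIT]
step 8: bank5 8->8 [HIT]
step 9: bank5 8->8 [HIT]

COUNT = 6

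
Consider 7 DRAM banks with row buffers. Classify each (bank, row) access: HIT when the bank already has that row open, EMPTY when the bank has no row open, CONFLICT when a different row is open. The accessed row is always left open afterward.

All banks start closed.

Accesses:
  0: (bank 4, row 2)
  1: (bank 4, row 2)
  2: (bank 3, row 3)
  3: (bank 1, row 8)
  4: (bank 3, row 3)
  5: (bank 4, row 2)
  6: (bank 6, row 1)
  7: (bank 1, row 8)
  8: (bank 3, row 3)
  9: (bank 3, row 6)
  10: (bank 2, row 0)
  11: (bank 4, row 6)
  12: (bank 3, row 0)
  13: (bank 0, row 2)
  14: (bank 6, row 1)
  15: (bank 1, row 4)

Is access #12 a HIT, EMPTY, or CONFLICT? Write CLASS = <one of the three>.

0: bank 4 row 2 — prev None → EMPTY
1: bank 4 row 2 — prev 2 → HIT
2: bank 3 row 3 — prev None → EMPTY
3: bank 1 row 8 — prev None → EMPTY
4: bank 3 row 3 — prev 3 → HIT
5: bank 4 row 2 — prev 2 → HIT
6: bank 6 row 1 — prev None → EMPTY
7: bank 1 row 8 — prev 8 → HIT
8: bank 3 row 3 — prev 3 → HIT
9: bank 3 row 6 — prev 3 → CONFLICT
10: bank 2 row 0 — prev None → EMPTY
11: bank 4 row 6 — prev 2 → CONFLICT
12: bank 3 row 0 — prev 6 → CONFLICT
13: bank 0 row 2 — prev None → EMPTY
14: bank 6 row 1 — prev 1 → HIT
15: bank 1 row 4 — prev 8 → CONFLICT

CLASS = CONFLICT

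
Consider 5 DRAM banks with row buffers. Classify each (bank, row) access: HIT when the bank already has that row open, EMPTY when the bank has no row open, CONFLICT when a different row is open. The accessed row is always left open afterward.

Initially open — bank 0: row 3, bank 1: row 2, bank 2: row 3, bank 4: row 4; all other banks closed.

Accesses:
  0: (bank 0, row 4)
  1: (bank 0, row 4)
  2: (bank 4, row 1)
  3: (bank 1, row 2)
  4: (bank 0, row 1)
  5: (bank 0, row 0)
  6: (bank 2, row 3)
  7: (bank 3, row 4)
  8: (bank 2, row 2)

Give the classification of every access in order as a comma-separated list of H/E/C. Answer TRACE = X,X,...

0: bank 0 row 4 — prev 3 → CONFLICT
1: bank 0 row 4 — prev 4 → HIT
2: bank 4 row 1 — prev 4 → CONFLICT
3: bank 1 row 2 — prev 2 → HIT
4: bank 0 row 1 — prev 4 → CONFLICT
5: bank 0 row 0 — prev 1 → CONFLICT
6: bank 2 row 3 — prev 3 → HIT
7: bank 3 row 4 — prev None → EMPTY
8: bank 2 row 2 — prev 3 → CONFLICT

TRACE = C,H,C,H,C,C,H,E,C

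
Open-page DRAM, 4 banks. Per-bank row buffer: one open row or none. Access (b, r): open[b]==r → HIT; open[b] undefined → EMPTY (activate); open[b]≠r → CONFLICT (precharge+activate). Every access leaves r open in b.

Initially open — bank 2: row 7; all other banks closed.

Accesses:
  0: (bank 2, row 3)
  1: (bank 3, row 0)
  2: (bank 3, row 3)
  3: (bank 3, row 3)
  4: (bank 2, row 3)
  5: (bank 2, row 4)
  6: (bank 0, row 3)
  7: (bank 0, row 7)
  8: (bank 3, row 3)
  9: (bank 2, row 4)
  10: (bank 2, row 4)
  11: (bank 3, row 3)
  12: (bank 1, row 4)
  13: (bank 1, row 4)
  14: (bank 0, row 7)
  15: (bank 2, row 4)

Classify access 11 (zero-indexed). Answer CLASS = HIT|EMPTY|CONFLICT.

CLASS = HIT

#0 (2,3) C  (was 7)
#1 (3,0) E
#2 (3,3) C  (was 0)
#3 (3,3) H  (was 3)
#4 (2,3) H  (was 3)
#5 (2,4) C  (was 3)
#6 (0,3) E
#7 (0,7) C  (was 3)
#8 (3,3) H  (was 3)
#9 (2,4) H  (was 4)
#10 (2,4) H  (was 4)
#11 (3,3) H  (was 3)
#12 (1,4) E
#13 (1,4) H  (was 4)
#14 (0,7) H  (was 7)
#15 (2,4) H  (was 4)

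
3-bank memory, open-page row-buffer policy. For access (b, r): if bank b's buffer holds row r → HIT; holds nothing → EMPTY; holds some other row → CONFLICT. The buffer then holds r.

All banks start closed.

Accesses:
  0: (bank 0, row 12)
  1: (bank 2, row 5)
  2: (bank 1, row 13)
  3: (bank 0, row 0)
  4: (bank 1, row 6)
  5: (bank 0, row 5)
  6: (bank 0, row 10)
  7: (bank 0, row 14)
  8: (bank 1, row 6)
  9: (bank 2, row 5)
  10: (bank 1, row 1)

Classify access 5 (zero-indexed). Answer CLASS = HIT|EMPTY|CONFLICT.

  [0] b0 r12: no row ⇒ E
  [1] b2 r5: no row ⇒ E
  [2] b1 r13: no row ⇒ E
  [3] b0 r0: had r12 ⇒ C
  [4] b1 r6: had r13 ⇒ C
  [5] b0 r5: had r0 ⇒ C
  [6] b0 r10: had r5 ⇒ C
  [7] b0 r14: had r10 ⇒ C
  [8] b1 r6: had r6 ⇒ H
  [9] b2 r5: had r5 ⇒ H
  [10] b1 r1: had r6 ⇒ C

CLASS = CONFLICT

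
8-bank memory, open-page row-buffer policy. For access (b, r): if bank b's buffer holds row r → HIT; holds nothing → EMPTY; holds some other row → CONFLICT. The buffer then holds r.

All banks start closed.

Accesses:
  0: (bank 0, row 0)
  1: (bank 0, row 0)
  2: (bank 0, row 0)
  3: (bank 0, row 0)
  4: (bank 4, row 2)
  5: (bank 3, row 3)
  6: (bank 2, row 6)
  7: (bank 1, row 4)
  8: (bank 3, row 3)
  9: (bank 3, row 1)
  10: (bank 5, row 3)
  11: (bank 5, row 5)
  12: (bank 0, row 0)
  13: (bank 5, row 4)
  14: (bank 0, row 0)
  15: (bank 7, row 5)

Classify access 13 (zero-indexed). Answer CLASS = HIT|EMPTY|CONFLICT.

  [0] b0 r0: no row ⇒ E
  [1] b0 r0: had r0 ⇒ H
  [2] b0 r0: had r0 ⇒ H
  [3] b0 r0: had r0 ⇒ H
  [4] b4 r2: no row ⇒ E
  [5] b3 r3: no row ⇒ E
  [6] b2 r6: no row ⇒ E
  [7] b1 r4: no row ⇒ E
  [8] b3 r3: had r3 ⇒ H
  [9] b3 r1: had r3 ⇒ C
  [10] b5 r3: no row ⇒ E
  [11] b5 r5: had r3 ⇒ C
  [12] b0 r0: had r0 ⇒ H
  [13] b5 r4: had r5 ⇒ C
  [14] b0 r0: had r0 ⇒ H
  [15] b7 r5: no row ⇒ E

CLASS = CONFLICT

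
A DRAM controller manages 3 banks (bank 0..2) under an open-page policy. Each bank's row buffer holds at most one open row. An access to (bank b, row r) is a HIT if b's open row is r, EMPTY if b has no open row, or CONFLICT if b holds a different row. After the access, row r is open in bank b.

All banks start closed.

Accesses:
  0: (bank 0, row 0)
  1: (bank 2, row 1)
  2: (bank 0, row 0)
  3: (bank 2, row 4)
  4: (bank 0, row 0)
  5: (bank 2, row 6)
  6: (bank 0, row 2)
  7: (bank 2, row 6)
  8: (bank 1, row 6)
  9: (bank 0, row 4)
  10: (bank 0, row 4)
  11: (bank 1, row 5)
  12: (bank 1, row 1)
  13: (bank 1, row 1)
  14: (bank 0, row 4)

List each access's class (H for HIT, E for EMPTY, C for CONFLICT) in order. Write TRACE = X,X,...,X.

TRACE = E,E,H,C,H,C,C,H,E,C,H,C,C,H,H

0: bank 0 row 0 — prev None → EMPTY
1: bank 2 row 1 — prev None → EMPTY
2: bank 0 row 0 — prev 0 → HIT
3: bank 2 row 4 — prev 1 → CONFLICT
4: bank 0 row 0 — prev 0 → HIT
5: bank 2 row 6 — prev 4 → CONFLICT
6: bank 0 row 2 — prev 0 → CONFLICT
7: bank 2 row 6 — prev 6 → HIT
8: bank 1 row 6 — prev None → EMPTY
9: bank 0 row 4 — prev 2 → CONFLICT
10: bank 0 row 4 — prev 4 → HIT
11: bank 1 row 5 — prev 6 → CONFLICT
12: bank 1 row 1 — prev 5 → CONFLICT
13: bank 1 row 1 — prev 1 → HIT
14: bank 0 row 4 — prev 4 → HIT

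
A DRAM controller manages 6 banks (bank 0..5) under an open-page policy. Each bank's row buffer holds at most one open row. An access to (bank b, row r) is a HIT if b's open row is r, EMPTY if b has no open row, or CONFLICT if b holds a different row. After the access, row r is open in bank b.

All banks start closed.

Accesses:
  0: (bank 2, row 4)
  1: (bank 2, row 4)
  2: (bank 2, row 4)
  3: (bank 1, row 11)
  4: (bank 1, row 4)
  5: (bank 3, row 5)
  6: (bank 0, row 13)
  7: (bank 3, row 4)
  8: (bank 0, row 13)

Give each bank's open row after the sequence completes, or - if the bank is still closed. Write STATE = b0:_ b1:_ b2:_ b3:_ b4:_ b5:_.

STATE = b0:13 b1:4 b2:4 b3:4 b4:- b5:-

  [0] b2 r4: no row ⇒ E
  [1] b2 r4: had r4 ⇒ H
  [2] b2 r4: had r4 ⇒ H
  [3] b1 r11: no row ⇒ E
  [4] b1 r4: had r11 ⇒ C
  [5] b3 r5: no row ⇒ E
  [6] b0 r13: no row ⇒ E
  [7] b3 r4: had r5 ⇒ C
  [8] b0 r13: had r13 ⇒ H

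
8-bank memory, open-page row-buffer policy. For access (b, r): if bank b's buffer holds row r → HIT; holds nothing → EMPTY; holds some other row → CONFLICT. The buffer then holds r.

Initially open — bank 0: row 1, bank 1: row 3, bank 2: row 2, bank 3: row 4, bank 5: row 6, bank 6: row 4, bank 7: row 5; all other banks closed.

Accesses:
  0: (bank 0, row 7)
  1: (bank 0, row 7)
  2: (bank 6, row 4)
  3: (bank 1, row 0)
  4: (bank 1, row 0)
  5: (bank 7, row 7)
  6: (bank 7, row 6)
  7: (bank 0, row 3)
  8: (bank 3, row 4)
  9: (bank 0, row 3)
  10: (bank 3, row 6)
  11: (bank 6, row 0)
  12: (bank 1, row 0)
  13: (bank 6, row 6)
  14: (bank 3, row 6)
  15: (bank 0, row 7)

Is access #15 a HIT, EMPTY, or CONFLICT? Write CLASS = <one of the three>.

CLASS = CONFLICT

0: bank 0 row 7 — prev 1 → CONFLICT
1: bank 0 row 7 — prev 7 → HIT
2: bank 6 row 4 — prev 4 → HIT
3: bank 1 row 0 — prev 3 → CONFLICT
4: bank 1 row 0 — prev 0 → HIT
5: bank 7 row 7 — prev 5 → CONFLICT
6: bank 7 row 6 — prev 7 → CONFLICT
7: bank 0 row 3 — prev 7 → CONFLICT
8: bank 3 row 4 — prev 4 → HIT
9: bank 0 row 3 — prev 3 → HIT
10: bank 3 row 6 — prev 4 → CONFLICT
11: bank 6 row 0 — prev 4 → CONFLICT
12: bank 1 row 0 — prev 0 → HIT
13: bank 6 row 6 — prev 0 → CONFLICT
14: bank 3 row 6 — prev 6 → HIT
15: bank 0 row 7 — prev 3 → CONFLICT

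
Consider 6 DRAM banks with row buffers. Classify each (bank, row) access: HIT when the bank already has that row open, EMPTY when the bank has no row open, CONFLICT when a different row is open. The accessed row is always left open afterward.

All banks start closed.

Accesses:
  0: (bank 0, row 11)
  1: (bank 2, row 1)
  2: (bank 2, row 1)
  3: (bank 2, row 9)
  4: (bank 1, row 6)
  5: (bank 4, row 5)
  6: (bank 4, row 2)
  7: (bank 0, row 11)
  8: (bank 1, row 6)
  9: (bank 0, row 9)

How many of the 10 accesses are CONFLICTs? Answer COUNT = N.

COUNT = 3

0: bank 0 row 11 — prev None → EMPTY
1: bank 2 row 1 — prev None → EMPTY
2: bank 2 row 1 — prev 1 → HIT
3: bank 2 row 9 — prev 1 → CONFLICT
4: bank 1 row 6 — prev None → EMPTY
5: bank 4 row 5 — prev None → EMPTY
6: bank 4 row 2 — prev 5 → CONFLICT
7: bank 0 row 11 — prev 11 → HIT
8: bank 1 row 6 — prev 6 → HIT
9: bank 0 row 9 — prev 11 → CONFLICT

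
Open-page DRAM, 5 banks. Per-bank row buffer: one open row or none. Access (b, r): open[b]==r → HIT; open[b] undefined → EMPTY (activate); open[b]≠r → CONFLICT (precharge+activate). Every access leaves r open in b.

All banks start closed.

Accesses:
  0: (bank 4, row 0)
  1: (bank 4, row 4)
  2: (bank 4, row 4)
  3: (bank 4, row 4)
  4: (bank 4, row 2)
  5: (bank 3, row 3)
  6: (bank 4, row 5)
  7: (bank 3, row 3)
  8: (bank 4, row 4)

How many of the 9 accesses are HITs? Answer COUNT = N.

  [0] b4 r0: no row ⇒ E
  [1] b4 r4: had r0 ⇒ C
  [2] b4 r4: had r4 ⇒ H
  [3] b4 r4: had r4 ⇒ H
  [4] b4 r2: had r4 ⇒ C
  [5] b3 r3: no row ⇒ E
  [6] b4 r5: had r2 ⇒ C
  [7] b3 r3: had r3 ⇒ H
  [8] b4 r4: had r5 ⇒ C

COUNT = 3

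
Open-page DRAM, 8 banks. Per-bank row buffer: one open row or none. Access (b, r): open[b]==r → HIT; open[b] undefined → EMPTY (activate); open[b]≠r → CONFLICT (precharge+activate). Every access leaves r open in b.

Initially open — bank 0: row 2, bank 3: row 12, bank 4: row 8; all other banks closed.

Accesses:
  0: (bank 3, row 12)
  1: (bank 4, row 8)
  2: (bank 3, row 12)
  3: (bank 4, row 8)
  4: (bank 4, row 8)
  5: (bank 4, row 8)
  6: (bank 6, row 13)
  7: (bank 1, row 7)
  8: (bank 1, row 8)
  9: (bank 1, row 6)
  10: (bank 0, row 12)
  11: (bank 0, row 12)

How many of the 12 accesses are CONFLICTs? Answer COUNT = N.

step 0: bank3 12->12 [HIT]
step 1: bank4 8->8 [HIT]
step 2: bank3 12->12 [HIT]
step 3: bank4 8->8 [HIT]
step 4: bank4 8->8 [HIT]
step 5: bank4 8->8 [HIT]
step 6: bank6 None->13 [EMPTY]
step 7: bank1 None->7 [EMPTY]
step 8: bank1 7->8 [CONFLICT]
step 9: bank1 8->6 [CONFLICT]
step 10: bank0 2->12 [CONFLICT]
step 11: bank0 12->12 [HIT]

COUNT = 3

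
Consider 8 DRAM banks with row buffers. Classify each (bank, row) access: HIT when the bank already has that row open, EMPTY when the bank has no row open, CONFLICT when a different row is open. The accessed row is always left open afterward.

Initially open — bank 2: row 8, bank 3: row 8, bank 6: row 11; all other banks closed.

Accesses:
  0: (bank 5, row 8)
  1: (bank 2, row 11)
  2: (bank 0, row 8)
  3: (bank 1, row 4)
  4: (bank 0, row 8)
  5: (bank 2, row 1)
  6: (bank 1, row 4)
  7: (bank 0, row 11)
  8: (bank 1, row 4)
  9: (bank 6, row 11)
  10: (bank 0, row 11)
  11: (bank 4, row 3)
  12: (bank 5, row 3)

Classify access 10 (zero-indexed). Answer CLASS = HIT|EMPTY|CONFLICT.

CLASS = HIT

step 0: bank5 None->8 [EMPTY]
step 1: bank2 8->11 [CONFLICT]
step 2: bank0 None->8 [EMPTY]
step 3: bank1 None->4 [EMPTY]
step 4: bank0 8->8 [HIT]
step 5: bank2 11->1 [CONFLICT]
step 6: bank1 4->4 [HIT]
step 7: bank0 8->11 [CONFLICT]
step 8: bank1 4->4 [HIT]
step 9: bank6 11->11 [HIT]
step 10: bank0 11->11 [HIT]
step 11: bank4 None->3 [EMPTY]
step 12: bank5 8->3 [CONFLICT]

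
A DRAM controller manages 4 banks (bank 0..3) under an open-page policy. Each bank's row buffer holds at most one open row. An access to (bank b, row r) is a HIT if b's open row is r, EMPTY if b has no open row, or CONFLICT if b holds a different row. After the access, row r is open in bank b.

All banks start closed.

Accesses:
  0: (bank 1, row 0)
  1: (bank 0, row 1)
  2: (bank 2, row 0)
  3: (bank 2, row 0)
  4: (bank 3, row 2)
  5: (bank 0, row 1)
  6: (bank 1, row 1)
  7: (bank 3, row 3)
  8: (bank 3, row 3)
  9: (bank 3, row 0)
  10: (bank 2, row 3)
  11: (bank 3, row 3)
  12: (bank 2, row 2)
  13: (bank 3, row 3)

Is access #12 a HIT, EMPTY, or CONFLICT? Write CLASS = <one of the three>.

CLASS = CONFLICT

  [0] b1 r0: no row ⇒ E
  [1] b0 r1: no row ⇒ E
  [2] b2 r0: no row ⇒ E
  [3] b2 r0: had r0 ⇒ H
  [4] b3 r2: no row ⇒ E
  [5] b0 r1: had r1 ⇒ H
  [6] b1 r1: had r0 ⇒ C
  [7] b3 r3: had r2 ⇒ C
  [8] b3 r3: had r3 ⇒ H
  [9] b3 r0: had r3 ⇒ C
  [10] b2 r3: had r0 ⇒ C
  [11] b3 r3: had r0 ⇒ C
  [12] b2 r2: had r3 ⇒ C
  [13] b3 r3: had r3 ⇒ H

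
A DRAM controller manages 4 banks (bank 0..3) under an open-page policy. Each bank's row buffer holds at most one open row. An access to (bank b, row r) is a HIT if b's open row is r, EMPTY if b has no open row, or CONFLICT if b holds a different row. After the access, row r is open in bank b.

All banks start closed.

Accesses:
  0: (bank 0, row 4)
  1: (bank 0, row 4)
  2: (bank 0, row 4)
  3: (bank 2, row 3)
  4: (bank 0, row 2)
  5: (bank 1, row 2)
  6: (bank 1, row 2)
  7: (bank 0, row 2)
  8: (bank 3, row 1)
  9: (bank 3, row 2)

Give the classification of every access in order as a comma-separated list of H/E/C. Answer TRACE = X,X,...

TRACE = E,H,H,E,C,E,H,H,E,C

#0 (0,4) E
#1 (0,4) H  (was 4)
#2 (0,4) H  (was 4)
#3 (2,3) E
#4 (0,2) C  (was 4)
#5 (1,2) E
#6 (1,2) H  (was 2)
#7 (0,2) H  (was 2)
#8 (3,1) E
#9 (3,2) C  (was 1)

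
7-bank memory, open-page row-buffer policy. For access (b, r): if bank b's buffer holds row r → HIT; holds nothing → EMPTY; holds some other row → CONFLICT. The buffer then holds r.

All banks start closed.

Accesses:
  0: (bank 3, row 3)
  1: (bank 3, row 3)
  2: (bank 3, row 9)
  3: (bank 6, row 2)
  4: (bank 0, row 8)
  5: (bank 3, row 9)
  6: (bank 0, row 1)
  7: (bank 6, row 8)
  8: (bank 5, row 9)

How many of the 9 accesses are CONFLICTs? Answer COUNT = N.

step 0: bank3 None->3 [EMPTY]
step 1: bank3 3->3 [HIT]
step 2: bank3 3->9 [CONFLICT]
step 3: bank6 None->2 [EMPTY]
step 4: bank0 None->8 [EMPTY]
step 5: bank3 9->9 [HIT]
step 6: bank0 8->1 [CONFLICT]
step 7: bank6 2->8 [CONFLICT]
step 8: bank5 None->9 [EMPTY]

COUNT = 3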